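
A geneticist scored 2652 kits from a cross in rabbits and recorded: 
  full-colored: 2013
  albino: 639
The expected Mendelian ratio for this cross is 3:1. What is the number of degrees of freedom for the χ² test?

A goodness-of-fit test with 2 phenotype classes has df = 2 − 1 = 1.

1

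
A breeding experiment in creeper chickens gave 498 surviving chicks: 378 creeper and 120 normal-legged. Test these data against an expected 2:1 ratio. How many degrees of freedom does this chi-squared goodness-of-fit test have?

A goodness-of-fit test with 2 phenotype classes has df = 2 − 1 = 1.

1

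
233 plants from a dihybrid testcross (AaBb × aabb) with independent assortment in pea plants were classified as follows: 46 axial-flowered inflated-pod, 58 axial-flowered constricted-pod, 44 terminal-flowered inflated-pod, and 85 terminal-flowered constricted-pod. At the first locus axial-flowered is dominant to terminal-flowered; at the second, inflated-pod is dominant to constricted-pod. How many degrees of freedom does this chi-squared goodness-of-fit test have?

3

A dihybrid testcross with independent assortment gives a 1:1:1:1 ratio.
A goodness-of-fit test with 4 phenotype classes has df = 4 − 1 = 3.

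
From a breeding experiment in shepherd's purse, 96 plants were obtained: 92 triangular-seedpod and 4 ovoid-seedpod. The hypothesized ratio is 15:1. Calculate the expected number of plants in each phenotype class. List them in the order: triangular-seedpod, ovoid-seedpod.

90, 6

Expected counts for N = 96 under a 15:1 ratio (total parts = 16):
  triangular-seedpod: 96 × 15/16 = 90
  ovoid-seedpod: 96 × 1/16 = 6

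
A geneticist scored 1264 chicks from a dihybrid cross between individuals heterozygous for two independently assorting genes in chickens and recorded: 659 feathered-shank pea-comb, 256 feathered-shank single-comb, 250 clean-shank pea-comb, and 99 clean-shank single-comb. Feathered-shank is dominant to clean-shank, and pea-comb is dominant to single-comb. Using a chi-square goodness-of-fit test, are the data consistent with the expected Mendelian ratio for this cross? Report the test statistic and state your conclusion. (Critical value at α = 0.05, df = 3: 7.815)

11.103; not consistent

A dihybrid F₂ with independent assortment and complete dominance at both loci gives a 9:3:3:1 phenotypic ratio.
Total ratio parts = 16. Expected numbers out of 1264:
  feathered-shank pea-comb: 1264 × 9/16 = 711
  feathered-shank single-comb: 1264 × 3/16 = 237
  clean-shank pea-comb: 1264 × 3/16 = 237
  clean-shank single-comb: 1264 × 1/16 = 79
χ² = Σ (O − E)² / E
  feathered-shank pea-comb: (659 − 711)² / 711 = 3.8031
  feathered-shank single-comb: (256 − 237)² / 237 = 1.5232
  clean-shank pea-comb: (250 − 237)² / 237 = 0.7131
  clean-shank single-comb: (99 − 79)² / 79 = 5.0633
χ² = 3.8031 + 1.5232 + 0.7131 + 5.0633 = 11.1027 ≈ 11.103
Degrees of freedom = 4 − 1 = 3; critical value at α = 0.05 is 7.815.
Since 11.103 > 7.815, we reject the null hypothesis — the data do not fit the 9:3:3:1 ratio.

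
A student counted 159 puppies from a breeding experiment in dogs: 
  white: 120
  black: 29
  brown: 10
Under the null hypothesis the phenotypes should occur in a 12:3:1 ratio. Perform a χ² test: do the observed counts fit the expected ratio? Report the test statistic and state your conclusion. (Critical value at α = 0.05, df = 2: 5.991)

0.027; consistent

The 12:3:1 ratio has 16 parts, so with N = 159 the expected counts are:
  white: 159 × 12/16 = 119.25
  black: 159 × 3/16 = 29.8125
  brown: 159 × 1/16 = 9.9375
χ² = Σ (O − E)² / E
  white: (120 − 119.25)² / 119.25 = 0.0047
  black: (29 − 29.8125)² / 29.8125 = 0.0221
  brown: (10 − 9.9375)² / 9.9375 = 0.0004
χ² = 0.0047 + 0.0221 + 0.0004 = 0.0272 ≈ 0.027
Degrees of freedom = 3 − 1 = 2; critical value at α = 0.05 is 5.991.
Since 0.027 < 5.991, we fail to reject the null hypothesis — the data are consistent with the 12:3:1 ratio.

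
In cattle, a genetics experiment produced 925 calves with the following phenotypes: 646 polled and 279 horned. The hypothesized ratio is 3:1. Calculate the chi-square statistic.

The 3:1 ratio has 4 parts, so with N = 925 the expected counts are:
  polled: 925 × 3/4 = 693.75
  horned: 925 × 1/4 = 231.25
χ² = Σ (O − E)² / E
  polled: (646 − 693.75)² / 693.75 = 3.2866
  horned: (279 − 231.25)² / 231.25 = 9.8597
χ² = 3.2866 + 9.8597 = 13.1463 ≈ 13.146

13.146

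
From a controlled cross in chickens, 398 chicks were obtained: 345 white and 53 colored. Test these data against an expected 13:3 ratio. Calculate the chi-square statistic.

7.713

Total ratio parts = 16. Expected numbers out of 398:
  white: 398 × 13/16 = 323.375
  colored: 398 × 3/16 = 74.625
χ² = Σ (O − E)² / E
  white: (345 − 323.375)² / 323.375 = 1.4461
  colored: (53 − 74.625)² / 74.625 = 6.2665
χ² = 1.4461 + 6.2665 = 7.7126 ≈ 7.713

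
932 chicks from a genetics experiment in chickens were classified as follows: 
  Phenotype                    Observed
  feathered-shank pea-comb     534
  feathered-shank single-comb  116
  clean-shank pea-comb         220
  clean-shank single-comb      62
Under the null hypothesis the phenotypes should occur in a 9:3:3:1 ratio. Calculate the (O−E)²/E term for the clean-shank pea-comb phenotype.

11.717

Under the 9:3:3:1 hypothesis (Σ ratio = 16, N = 932):
  feathered-shank pea-comb: 932 × 9/16 = 524.25
  feathered-shank single-comb: 932 × 3/16 = 174.75
  clean-shank pea-comb: 932 × 3/16 = 174.75
  clean-shank single-comb: 932 × 1/16 = 58.25
Contribution of clean-shank pea-comb: (220 − 174.75)² / 174.75 = 11.7171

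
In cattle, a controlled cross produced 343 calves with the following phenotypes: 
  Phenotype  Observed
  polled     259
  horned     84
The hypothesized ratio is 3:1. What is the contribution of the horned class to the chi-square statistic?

0.036

Expected counts for N = 343 under a 3:1 ratio (total parts = 4):
  polled: 343 × 3/4 = 257.25
  horned: 343 × 1/4 = 85.75
Contribution of horned: (84 − 85.75)² / 85.75 = 0.0357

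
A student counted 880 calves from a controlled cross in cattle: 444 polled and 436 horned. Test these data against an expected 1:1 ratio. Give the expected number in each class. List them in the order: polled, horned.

440, 440

Total ratio parts = 2. Expected numbers out of 880:
  polled: 880 × 1/2 = 440
  horned: 880 × 1/2 = 440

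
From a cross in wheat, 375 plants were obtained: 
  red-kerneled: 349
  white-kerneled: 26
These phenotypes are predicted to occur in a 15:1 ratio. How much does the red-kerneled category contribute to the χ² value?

0.019

Total ratio parts = 16. Expected numbers out of 375:
  red-kerneled: 375 × 15/16 = 351.5625
  white-kerneled: 375 × 1/16 = 23.4375
Contribution of red-kerneled: (349 − 351.5625)² / 351.5625 = 0.0187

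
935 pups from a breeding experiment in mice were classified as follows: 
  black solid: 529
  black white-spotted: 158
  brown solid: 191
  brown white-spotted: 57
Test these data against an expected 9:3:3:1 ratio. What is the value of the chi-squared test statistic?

3.167

Total ratio parts = 16. Expected numbers out of 935:
  black solid: 935 × 9/16 = 525.9375
  black white-spotted: 935 × 3/16 = 175.3125
  brown solid: 935 × 3/16 = 175.3125
  brown white-spotted: 935 × 1/16 = 58.4375
χ² = Σ (O − E)² / E
  black solid: (529 − 525.9375)² / 525.9375 = 0.0178
  black white-spotted: (158 − 175.3125)² / 175.3125 = 1.7096
  brown solid: (191 − 175.3125)² / 175.3125 = 1.4038
  brown white-spotted: (57 − 58.4375)² / 58.4375 = 0.0354
χ² = 0.0178 + 1.7096 + 1.4038 + 0.0354 = 3.1666 ≈ 3.167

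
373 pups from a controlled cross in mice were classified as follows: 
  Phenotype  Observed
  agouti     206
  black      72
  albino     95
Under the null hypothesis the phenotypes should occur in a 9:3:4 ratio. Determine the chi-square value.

The 9:3:4 ratio has 16 parts, so with N = 373 the expected counts are:
  agouti: 373 × 9/16 = 209.8125
  black: 373 × 3/16 = 69.9375
  albino: 373 × 4/16 = 93.25
χ² = Σ (O − E)² / E
  agouti: (206 − 209.8125)² / 209.8125 = 0.0693
  black: (72 − 69.9375)² / 69.9375 = 0.0608
  albino: (95 − 93.25)² / 93.25 = 0.0328
χ² = 0.0693 + 0.0608 + 0.0328 = 0.1629 ≈ 0.163

0.163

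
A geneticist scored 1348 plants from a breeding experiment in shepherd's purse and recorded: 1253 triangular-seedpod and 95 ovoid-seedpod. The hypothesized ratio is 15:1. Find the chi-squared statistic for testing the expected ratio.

1.463

Expected counts for N = 1348 under a 15:1 ratio (total parts = 16):
  triangular-seedpod: 1348 × 15/16 = 1263.75
  ovoid-seedpod: 1348 × 1/16 = 84.25
χ² = Σ (O − E)² / E
  triangular-seedpod: (1253 − 1263.75)² / 1263.75 = 0.0914
  ovoid-seedpod: (95 − 84.25)² / 84.25 = 1.3717
χ² = 0.0914 + 1.3717 = 1.4631 ≈ 1.463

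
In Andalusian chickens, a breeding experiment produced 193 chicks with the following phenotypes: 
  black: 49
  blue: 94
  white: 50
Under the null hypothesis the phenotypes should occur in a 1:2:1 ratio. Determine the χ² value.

0.140

Under the 1:2:1 hypothesis (Σ ratio = 4, N = 193):
  black: 193 × 1/4 = 48.25
  blue: 193 × 2/4 = 96.5
  white: 193 × 1/4 = 48.25
χ² = Σ (O − E)² / E
  black: (49 − 48.25)² / 48.25 = 0.0117
  blue: (94 − 96.5)² / 96.5 = 0.0648
  white: (50 − 48.25)² / 48.25 = 0.0635
χ² = 0.0117 + 0.0648 + 0.0635 = 0.140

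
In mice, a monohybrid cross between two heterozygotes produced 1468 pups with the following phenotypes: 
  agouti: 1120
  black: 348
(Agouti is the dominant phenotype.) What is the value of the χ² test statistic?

1.312

For a monohybrid cross between heterozygotes with complete dominance, the expected phenotypic ratio is 3:1.
Under the 3:1 hypothesis (Σ ratio = 4, N = 1468):
  agouti: 1468 × 3/4 = 1101
  black: 1468 × 1/4 = 367
χ² = Σ (O − E)² / E
  agouti: (1120 − 1101)² / 1101 = 0.3279
  black: (348 − 367)² / 367 = 0.9837
χ² = 0.3279 + 0.9837 = 1.3116 ≈ 1.312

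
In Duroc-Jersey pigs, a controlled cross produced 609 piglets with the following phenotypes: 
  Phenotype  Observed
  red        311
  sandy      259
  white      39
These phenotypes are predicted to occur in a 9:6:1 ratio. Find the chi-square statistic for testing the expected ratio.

Expected counts for N = 609 under a 9:6:1 ratio (total parts = 16):
  red: 609 × 9/16 = 342.5625
  sandy: 609 × 6/16 = 228.375
  white: 609 × 1/16 = 38.0625
χ² = Σ (O − E)² / E
  red: (311 − 342.5625)² / 342.5625 = 2.9081
  sandy: (259 − 228.375)² / 228.375 = 4.1068
  white: (39 − 38.0625)² / 38.0625 = 0.0231
χ² = 2.9081 + 4.1068 + 0.0231 = 7.038

7.038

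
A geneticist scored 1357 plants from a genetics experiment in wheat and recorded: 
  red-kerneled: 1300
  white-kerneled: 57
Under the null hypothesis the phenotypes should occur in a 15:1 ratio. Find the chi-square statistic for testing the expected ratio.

9.729

Expected counts for N = 1357 under a 15:1 ratio (total parts = 16):
  red-kerneled: 1357 × 15/16 = 1272.1875
  white-kerneled: 1357 × 1/16 = 84.8125
χ² = Σ (O − E)² / E
  red-kerneled: (1300 − 1272.1875)² / 1272.1875 = 0.6080
  white-kerneled: (57 − 84.8125)² / 84.8125 = 9.1205
χ² = 0.6080 + 9.1205 = 9.7285 ≈ 9.729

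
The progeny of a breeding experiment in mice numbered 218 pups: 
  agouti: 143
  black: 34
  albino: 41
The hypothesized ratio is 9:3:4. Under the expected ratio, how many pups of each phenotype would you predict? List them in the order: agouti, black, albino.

122.625, 40.875, 54.5

Under the 9:3:4 hypothesis (Σ ratio = 16, N = 218):
  agouti: 218 × 9/16 = 122.625
  black: 218 × 3/16 = 40.875
  albino: 218 × 4/16 = 54.5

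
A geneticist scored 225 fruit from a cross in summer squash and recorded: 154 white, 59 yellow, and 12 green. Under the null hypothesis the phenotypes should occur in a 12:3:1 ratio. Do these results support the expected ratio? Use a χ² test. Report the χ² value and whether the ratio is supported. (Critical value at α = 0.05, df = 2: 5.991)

8.292; not consistent

Under the 12:3:1 hypothesis (Σ ratio = 16, N = 225):
  white: 225 × 12/16 = 168.75
  yellow: 225 × 3/16 = 42.1875
  green: 225 × 1/16 = 14.0625
χ² = Σ (O − E)² / E
  white: (154 − 168.75)² / 168.75 = 1.2893
  yellow: (59 − 42.1875)² / 42.1875 = 6.7001
  green: (12 − 14.0625)² / 14.0625 = 0.3025
χ² = 1.2893 + 6.7001 + 0.3025 = 8.2919 ≈ 8.292
Degrees of freedom = 3 − 1 = 2; critical value at α = 0.05 is 5.991.
Since 8.292 > 5.991, we reject the null hypothesis — the data do not fit the 12:3:1 ratio.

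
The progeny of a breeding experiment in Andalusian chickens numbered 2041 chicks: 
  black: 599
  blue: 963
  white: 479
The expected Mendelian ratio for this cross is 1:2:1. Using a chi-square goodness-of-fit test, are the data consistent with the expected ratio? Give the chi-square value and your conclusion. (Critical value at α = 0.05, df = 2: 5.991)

Total ratio parts = 4. Expected numbers out of 2041:
  black: 2041 × 1/4 = 510.25
  blue: 2041 × 2/4 = 1020.5
  white: 2041 × 1/4 = 510.25
χ² = Σ (O − E)² / E
  black: (599 − 510.25)² / 510.25 = 15.4367
  blue: (963 − 1020.5)² / 1020.5 = 3.2398
  white: (479 − 510.25)² / 510.25 = 1.9139
χ² = 15.4367 + 3.2398 + 1.9139 = 20.5904 ≈ 20.590
Degrees of freedom = 3 − 1 = 2; critical value at α = 0.05 is 5.991.
Since 20.590 > 5.991, we reject the null hypothesis — the data do not fit the 1:2:1 ratio.

20.590; not consistent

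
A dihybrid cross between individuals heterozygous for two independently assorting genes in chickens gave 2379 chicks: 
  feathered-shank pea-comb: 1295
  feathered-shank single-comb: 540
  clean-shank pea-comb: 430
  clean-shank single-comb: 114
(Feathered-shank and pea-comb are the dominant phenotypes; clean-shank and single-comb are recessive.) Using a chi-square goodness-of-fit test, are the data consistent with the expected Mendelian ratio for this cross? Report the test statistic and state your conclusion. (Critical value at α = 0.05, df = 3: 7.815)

29.847; not consistent

A dihybrid F₂ with independent assortment and complete dominance at both loci gives a 9:3:3:1 phenotypic ratio.
The 9:3:3:1 ratio has 16 parts, so with N = 2379 the expected counts are:
  feathered-shank pea-comb: 2379 × 9/16 = 1338.1875
  feathered-shank single-comb: 2379 × 3/16 = 446.0625
  clean-shank pea-comb: 2379 × 3/16 = 446.0625
  clean-shank single-comb: 2379 × 1/16 = 148.6875
χ² = Σ (O − E)² / E
  feathered-shank pea-comb: (1295 − 1338.1875)² / 1338.1875 = 1.3938
  feathered-shank single-comb: (540 − 446.0625)² / 446.0625 = 19.7826
  clean-shank pea-comb: (430 − 446.0625)² / 446.0625 = 0.5784
  clean-shank single-comb: (114 − 148.6875)² / 148.6875 = 8.0923
χ² = 1.3938 + 19.7826 + 0.5784 + 8.0923 = 29.8471 ≈ 29.847
Degrees of freedom = 4 − 1 = 3; critical value at α = 0.05 is 7.815.
Since 29.847 > 7.815, we reject the null hypothesis — the data do not fit the 9:3:3:1 ratio.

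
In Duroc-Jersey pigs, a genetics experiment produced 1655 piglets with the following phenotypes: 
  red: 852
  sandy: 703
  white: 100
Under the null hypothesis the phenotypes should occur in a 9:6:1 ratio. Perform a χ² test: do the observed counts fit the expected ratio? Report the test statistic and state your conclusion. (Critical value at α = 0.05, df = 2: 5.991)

Expected counts for N = 1655 under a 9:6:1 ratio (total parts = 16):
  red: 1655 × 9/16 = 930.9375
  sandy: 1655 × 6/16 = 620.625
  white: 1655 × 1/16 = 103.4375
χ² = Σ (O − E)² / E
  red: (852 − 930.9375)² / 930.9375 = 6.6934
  sandy: (703 − 620.625)² / 620.625 = 10.9336
  white: (100 − 103.4375)² / 103.4375 = 0.1142
χ² = 6.6934 + 10.9336 + 0.1142 = 17.7412 ≈ 17.741
Degrees of freedom = 3 − 1 = 2; critical value at α = 0.05 is 5.991.
Since 17.741 > 5.991, we reject the null hypothesis — the data do not fit the 9:6:1 ratio.

17.741; not consistent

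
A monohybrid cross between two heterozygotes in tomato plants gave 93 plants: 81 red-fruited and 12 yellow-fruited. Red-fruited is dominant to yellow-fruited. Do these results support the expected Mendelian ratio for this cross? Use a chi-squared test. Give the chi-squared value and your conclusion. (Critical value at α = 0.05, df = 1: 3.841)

7.258; not consistent

For a monohybrid cross between heterozygotes with complete dominance, the expected phenotypic ratio is 3:1.
Expected counts for N = 93 under a 3:1 ratio (total parts = 4):
  red-fruited: 93 × 3/4 = 69.75
  yellow-fruited: 93 × 1/4 = 23.25
χ² = Σ (O − E)² / E
  red-fruited: (81 − 69.75)² / 69.75 = 1.8145
  yellow-fruited: (12 − 23.25)² / 23.25 = 5.4435
χ² = 1.8145 + 5.4435 = 7.258
Degrees of freedom = 2 − 1 = 1; critical value at α = 0.05 is 3.841.
Since 7.258 > 3.841, we reject the null hypothesis — the data do not fit the 3:1 ratio.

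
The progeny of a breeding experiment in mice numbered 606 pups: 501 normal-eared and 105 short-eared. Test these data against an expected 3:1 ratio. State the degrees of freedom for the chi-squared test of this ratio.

A goodness-of-fit test with 2 phenotype classes has df = 2 − 1 = 1.

1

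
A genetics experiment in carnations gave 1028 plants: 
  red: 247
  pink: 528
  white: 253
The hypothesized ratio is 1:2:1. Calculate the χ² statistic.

0.833

Expected counts for N = 1028 under a 1:2:1 ratio (total parts = 4):
  red: 1028 × 1/4 = 257
  pink: 1028 × 2/4 = 514
  white: 1028 × 1/4 = 257
χ² = Σ (O − E)² / E
  red: (247 − 257)² / 257 = 0.3891
  pink: (528 − 514)² / 514 = 0.3813
  white: (253 − 257)² / 257 = 0.0623
χ² = 0.3891 + 0.3813 + 0.0623 = 0.8327 ≈ 0.833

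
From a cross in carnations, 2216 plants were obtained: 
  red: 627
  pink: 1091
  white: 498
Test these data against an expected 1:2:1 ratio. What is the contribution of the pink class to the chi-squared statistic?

Expected counts for N = 2216 under a 1:2:1 ratio (total parts = 4):
  red: 2216 × 1/4 = 554
  pink: 2216 × 2/4 = 1108
  white: 2216 × 1/4 = 554
Contribution of pink: (1091 − 1108)² / 1108 = 0.2608

0.261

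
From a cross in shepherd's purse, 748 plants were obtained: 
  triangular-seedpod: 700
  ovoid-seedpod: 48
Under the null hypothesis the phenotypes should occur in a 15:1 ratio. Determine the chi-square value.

0.036

Total ratio parts = 16. Expected numbers out of 748:
  triangular-seedpod: 748 × 15/16 = 701.25
  ovoid-seedpod: 748 × 1/16 = 46.75
χ² = Σ (O − E)² / E
  triangular-seedpod: (700 − 701.25)² / 701.25 = 0.0022
  ovoid-seedpod: (48 − 46.75)² / 46.75 = 0.0334
χ² = 0.0022 + 0.0334 = 0.0356 ≈ 0.036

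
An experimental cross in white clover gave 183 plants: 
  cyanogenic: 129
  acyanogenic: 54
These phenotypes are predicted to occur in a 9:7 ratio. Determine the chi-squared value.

Under the 9:7 hypothesis (Σ ratio = 16, N = 183):
  cyanogenic: 183 × 9/16 = 102.9375
  acyanogenic: 183 × 7/16 = 80.0625
χ² = Σ (O − E)² / E
  cyanogenic: (129 − 102.9375)² / 102.9375 = 6.5987
  acyanogenic: (54 − 80.0625)² / 80.0625 = 8.4840
χ² = 6.5987 + 8.4840 = 15.0827 ≈ 15.083

15.083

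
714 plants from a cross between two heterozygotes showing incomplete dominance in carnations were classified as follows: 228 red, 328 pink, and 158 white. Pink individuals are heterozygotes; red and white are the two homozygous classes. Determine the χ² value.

With incomplete dominance, a heterozygote × heterozygote cross gives a 1:2:1 phenotypic ratio.
The 1:2:1 ratio has 4 parts, so with N = 714 the expected counts are:
  red: 714 × 1/4 = 178.5
  pink: 714 × 2/4 = 357
  white: 714 × 1/4 = 178.5
χ² = Σ (O − E)² / E
  red: (228 − 178.5)² / 178.5 = 13.7269
  pink: (328 − 357)² / 357 = 2.3557
  white: (158 − 178.5)² / 178.5 = 2.3543
χ² = 13.7269 + 2.3557 + 2.3543 = 18.4369 ≈ 18.437

18.437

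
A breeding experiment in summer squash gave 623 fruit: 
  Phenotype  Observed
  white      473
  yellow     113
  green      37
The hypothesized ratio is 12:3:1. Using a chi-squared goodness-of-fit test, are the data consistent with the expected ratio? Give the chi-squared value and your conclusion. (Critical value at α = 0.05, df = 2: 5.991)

0.292; consistent

Expected counts for N = 623 under a 12:3:1 ratio (total parts = 16):
  white: 623 × 12/16 = 467.25
  yellow: 623 × 3/16 = 116.8125
  green: 623 × 1/16 = 38.9375
χ² = Σ (O − E)² / E
  white: (473 − 467.25)² / 467.25 = 0.0708
  yellow: (113 − 116.8125)² / 116.8125 = 0.1244
  green: (37 − 38.9375)² / 38.9375 = 0.0964
χ² = 0.0708 + 0.1244 + 0.0964 = 0.2916 ≈ 0.292
Degrees of freedom = 3 − 1 = 2; critical value at α = 0.05 is 5.991.
Since 0.292 < 5.991, we fail to reject the null hypothesis — the data are consistent with the 12:3:1 ratio.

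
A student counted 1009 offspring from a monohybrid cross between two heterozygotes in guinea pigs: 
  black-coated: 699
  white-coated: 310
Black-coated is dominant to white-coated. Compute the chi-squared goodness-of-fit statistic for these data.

17.628

For a monohybrid cross between heterozygotes with complete dominance, the expected phenotypic ratio is 3:1.
The 3:1 ratio has 4 parts, so with N = 1009 the expected counts are:
  black-coated: 1009 × 3/4 = 756.75
  white-coated: 1009 × 1/4 = 252.25
χ² = Σ (O − E)² / E
  black-coated: (699 − 756.75)² / 756.75 = 4.4071
  white-coated: (310 − 252.25)² / 252.25 = 13.2213
χ² = 4.4071 + 13.2213 = 17.6284 ≈ 17.628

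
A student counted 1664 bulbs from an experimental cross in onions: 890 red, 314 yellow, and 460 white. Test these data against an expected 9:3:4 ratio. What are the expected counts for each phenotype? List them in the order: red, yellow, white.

936, 312, 416

The 9:3:4 ratio has 16 parts, so with N = 1664 the expected counts are:
  red: 1664 × 9/16 = 936
  yellow: 1664 × 3/16 = 312
  white: 1664 × 4/16 = 416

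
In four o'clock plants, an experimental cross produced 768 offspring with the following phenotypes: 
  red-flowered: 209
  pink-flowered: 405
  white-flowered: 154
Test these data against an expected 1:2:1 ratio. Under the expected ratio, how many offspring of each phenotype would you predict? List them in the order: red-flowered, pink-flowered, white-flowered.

Total ratio parts = 4. Expected numbers out of 768:
  red-flowered: 768 × 1/4 = 192
  pink-flowered: 768 × 2/4 = 384
  white-flowered: 768 × 1/4 = 192

192, 384, 192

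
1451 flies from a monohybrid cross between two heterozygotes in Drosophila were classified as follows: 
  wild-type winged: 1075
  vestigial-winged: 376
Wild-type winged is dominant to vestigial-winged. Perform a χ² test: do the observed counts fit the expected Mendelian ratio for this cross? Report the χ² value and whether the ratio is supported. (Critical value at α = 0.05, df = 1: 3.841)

0.645; consistent

For a monohybrid cross between heterozygotes with complete dominance, the expected phenotypic ratio is 3:1.
Total ratio parts = 4. Expected numbers out of 1451:
  wild-type winged: 1451 × 3/4 = 1088.25
  vestigial-winged: 1451 × 1/4 = 362.75
χ² = Σ (O − E)² / E
  wild-type winged: (1075 − 1088.25)² / 1088.25 = 0.1613
  vestigial-winged: (376 − 362.75)² / 362.75 = 0.4840
χ² = 0.1613 + 0.4840 = 0.6453 ≈ 0.645
Degrees of freedom = 2 − 1 = 1; critical value at α = 0.05 is 3.841.
Since 0.645 < 3.841, we fail to reject the null hypothesis — the data are consistent with the 3:1 ratio.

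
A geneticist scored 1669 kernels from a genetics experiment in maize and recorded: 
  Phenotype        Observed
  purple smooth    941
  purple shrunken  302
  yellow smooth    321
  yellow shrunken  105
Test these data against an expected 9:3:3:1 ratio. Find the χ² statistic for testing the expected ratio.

0.600

Expected counts for N = 1669 under a 9:3:3:1 ratio (total parts = 16):
  purple smooth: 1669 × 9/16 = 938.8125
  purple shrunken: 1669 × 3/16 = 312.9375
  yellow smooth: 1669 × 3/16 = 312.9375
  yellow shrunken: 1669 × 1/16 = 104.3125
χ² = Σ (O − E)² / E
  purple smooth: (941 − 938.8125)² / 938.8125 = 0.0051
  purple shrunken: (302 − 312.9375)² / 312.9375 = 0.3823
  yellow smooth: (321 − 312.9375)² / 312.9375 = 0.2077
  yellow shrunken: (105 − 104.3125)² / 104.3125 = 0.0045
χ² = 0.0051 + 0.3823 + 0.2077 + 0.0045 = 0.5996 ≈ 0.600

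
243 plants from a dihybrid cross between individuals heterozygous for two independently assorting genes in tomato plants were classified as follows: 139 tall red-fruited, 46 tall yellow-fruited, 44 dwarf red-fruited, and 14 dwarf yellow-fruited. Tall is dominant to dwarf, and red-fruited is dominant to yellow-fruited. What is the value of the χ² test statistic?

0.190

A dihybrid F₂ with independent assortment and complete dominance at both loci gives a 9:3:3:1 phenotypic ratio.
Under the 9:3:3:1 hypothesis (Σ ratio = 16, N = 243):
  tall red-fruited: 243 × 9/16 = 136.6875
  tall yellow-fruited: 243 × 3/16 = 45.5625
  dwarf red-fruited: 243 × 3/16 = 45.5625
  dwarf yellow-fruited: 243 × 1/16 = 15.1875
χ² = Σ (O − E)² / E
  tall red-fruited: (139 − 136.6875)² / 136.6875 = 0.0391
  tall yellow-fruited: (46 − 45.5625)² / 45.5625 = 0.0042
  dwarf red-fruited: (44 − 45.5625)² / 45.5625 = 0.0536
  dwarf yellow-fruited: (14 − 15.1875)² / 15.1875 = 0.0928
χ² = 0.0391 + 0.0042 + 0.0536 + 0.0928 = 0.1897 ≈ 0.190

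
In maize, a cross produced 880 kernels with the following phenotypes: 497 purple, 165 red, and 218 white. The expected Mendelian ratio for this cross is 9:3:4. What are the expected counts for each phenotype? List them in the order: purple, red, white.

Total ratio parts = 16. Expected numbers out of 880:
  purple: 880 × 9/16 = 495
  red: 880 × 3/16 = 165
  white: 880 × 4/16 = 220

495, 165, 220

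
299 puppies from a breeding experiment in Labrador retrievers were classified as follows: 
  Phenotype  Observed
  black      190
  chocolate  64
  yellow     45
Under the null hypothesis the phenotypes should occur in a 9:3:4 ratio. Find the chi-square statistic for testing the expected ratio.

Under the 9:3:4 hypothesis (Σ ratio = 16, N = 299):
  black: 299 × 9/16 = 168.1875
  chocolate: 299 × 3/16 = 56.0625
  yellow: 299 × 4/16 = 74.75
χ² = Σ (O − E)² / E
  black: (190 − 168.1875)² / 168.1875 = 2.8289
  chocolate: (64 − 56.0625)² / 56.0625 = 1.1238
  yellow: (45 − 74.75)² / 74.75 = 11.8403
χ² = 2.8289 + 1.1238 + 11.8403 = 15.793

15.793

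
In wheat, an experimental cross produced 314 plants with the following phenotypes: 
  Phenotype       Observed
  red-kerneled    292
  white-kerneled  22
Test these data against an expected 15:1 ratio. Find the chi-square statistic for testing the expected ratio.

0.307

Expected counts for N = 314 under a 15:1 ratio (total parts = 16):
  red-kerneled: 314 × 15/16 = 294.375
  white-kerneled: 314 × 1/16 = 19.625
χ² = Σ (O − E)² / E
  red-kerneled: (292 − 294.375)² / 294.375 = 0.0192
  white-kerneled: (22 − 19.625)² / 19.625 = 0.2874
χ² = 0.0192 + 0.2874 = 0.3066 ≈ 0.307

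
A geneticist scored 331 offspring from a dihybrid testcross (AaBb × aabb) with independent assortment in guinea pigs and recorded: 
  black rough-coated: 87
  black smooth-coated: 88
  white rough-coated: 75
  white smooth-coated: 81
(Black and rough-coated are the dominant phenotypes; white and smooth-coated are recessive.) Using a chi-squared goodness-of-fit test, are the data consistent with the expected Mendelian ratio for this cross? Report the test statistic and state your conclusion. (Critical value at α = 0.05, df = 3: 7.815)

1.314; consistent

A dihybrid testcross with independent assortment gives a 1:1:1:1 ratio.
The 1:1:1:1 ratio has 4 parts, so with N = 331 the expected counts are:
  black rough-coated: 331 × 1/4 = 82.75
  black smooth-coated: 331 × 1/4 = 82.75
  white rough-coated: 331 × 1/4 = 82.75
  white smooth-coated: 331 × 1/4 = 82.75
χ² = Σ (O − E)² / E
  black rough-coated: (87 − 82.75)² / 82.75 = 0.2183
  black smooth-coated: (88 − 82.75)² / 82.75 = 0.3331
  white rough-coated: (75 − 82.75)² / 82.75 = 0.7258
  white smooth-coated: (81 − 82.75)² / 82.75 = 0.0370
χ² = 0.2183 + 0.3331 + 0.7258 + 0.0370 = 1.3142 ≈ 1.314
Degrees of freedom = 4 − 1 = 3; critical value at α = 0.05 is 7.815.
Since 1.314 < 7.815, we fail to reject the null hypothesis — the data are consistent with the 1:1:1:1 ratio.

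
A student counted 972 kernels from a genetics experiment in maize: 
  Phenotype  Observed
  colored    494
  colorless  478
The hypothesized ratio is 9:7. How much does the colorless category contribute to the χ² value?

6.543

The 9:7 ratio has 16 parts, so with N = 972 the expected counts are:
  colored: 972 × 9/16 = 546.75
  colorless: 972 × 7/16 = 425.25
Contribution of colorless: (478 − 425.25)² / 425.25 = 6.5434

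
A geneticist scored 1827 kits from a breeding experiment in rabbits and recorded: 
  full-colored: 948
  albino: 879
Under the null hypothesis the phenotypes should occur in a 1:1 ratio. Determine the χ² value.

2.606

Under the 1:1 hypothesis (Σ ratio = 2, N = 1827):
  full-colored: 1827 × 1/2 = 913.5
  albino: 1827 × 1/2 = 913.5
χ² = Σ (O − E)² / E
  full-colored: (948 − 913.5)² / 913.5 = 1.3030
  albino: (879 − 913.5)² / 913.5 = 1.3030
χ² = 1.3030 + 1.3030 = 2.606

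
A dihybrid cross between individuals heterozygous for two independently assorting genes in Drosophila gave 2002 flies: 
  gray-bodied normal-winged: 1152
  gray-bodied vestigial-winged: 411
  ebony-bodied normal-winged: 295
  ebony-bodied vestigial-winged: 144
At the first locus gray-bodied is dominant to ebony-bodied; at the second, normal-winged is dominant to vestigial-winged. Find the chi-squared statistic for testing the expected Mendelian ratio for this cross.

A dihybrid F₂ with independent assortment and complete dominance at both loci gives a 9:3:3:1 phenotypic ratio.
Total ratio parts = 16. Expected numbers out of 2002:
  gray-bodied normal-winged: 2002 × 9/16 = 1126.125
  gray-bodied vestigial-winged: 2002 × 3/16 = 375.375
  ebony-bodied normal-winged: 2002 × 3/16 = 375.375
  ebony-bodied vestigial-winged: 2002 × 1/16 = 125.125
χ² = Σ (O − E)² / E
  gray-bodied normal-winged: (1152 − 1126.125)² / 1126.125 = 0.5945
  gray-bodied vestigial-winged: (411 − 375.375)² / 375.375 = 3.3810
  ebony-bodied normal-winged: (295 − 375.375)² / 375.375 = 17.2098
  ebony-bodied vestigial-winged: (144 − 125.125)² / 125.125 = 2.8473
χ² = 0.5945 + 3.3810 + 17.2098 + 2.8473 = 24.0326 ≈ 24.033

24.033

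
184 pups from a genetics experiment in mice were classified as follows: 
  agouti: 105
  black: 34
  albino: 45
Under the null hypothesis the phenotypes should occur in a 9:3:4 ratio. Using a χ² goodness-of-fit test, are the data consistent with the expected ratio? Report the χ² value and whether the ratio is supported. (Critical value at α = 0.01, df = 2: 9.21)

The 9:3:4 ratio has 16 parts, so with N = 184 the expected counts are:
  agouti: 184 × 9/16 = 103.5
  black: 184 × 3/16 = 34.5
  albino: 184 × 4/16 = 46
χ² = Σ (O − E)² / E
  agouti: (105 − 103.5)² / 103.5 = 0.0217
  black: (34 − 34.5)² / 34.5 = 0.0072
  albino: (45 − 46)² / 46 = 0.0217
χ² = 0.0217 + 0.0072 + 0.0217 = 0.0506 ≈ 0.051
Degrees of freedom = 3 − 1 = 2; critical value at α = 0.01 is 9.21.
Since 0.051 < 9.21, we fail to reject the null hypothesis — the data are consistent with the 9:3:4 ratio.

0.051; consistent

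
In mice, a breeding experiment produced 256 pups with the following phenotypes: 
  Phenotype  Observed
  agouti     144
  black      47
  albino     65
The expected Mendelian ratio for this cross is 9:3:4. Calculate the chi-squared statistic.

Under the 9:3:4 hypothesis (Σ ratio = 16, N = 256):
  agouti: 256 × 9/16 = 144
  black: 256 × 3/16 = 48
  albino: 256 × 4/16 = 64
χ² = Σ (O − E)² / E
  agouti: (144 − 144)² / 144 = 0.0000
  black: (47 − 48)² / 48 = 0.0208
  albino: (65 − 64)² / 64 = 0.0156
χ² = 0.0000 + 0.0208 + 0.0156 = 0.0364 ≈ 0.036

0.036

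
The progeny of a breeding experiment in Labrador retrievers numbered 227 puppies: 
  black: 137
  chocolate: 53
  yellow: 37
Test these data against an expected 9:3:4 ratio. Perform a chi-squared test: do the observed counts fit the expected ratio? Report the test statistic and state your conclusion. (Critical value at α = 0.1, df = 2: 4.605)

10.112; not consistent

Total ratio parts = 16. Expected numbers out of 227:
  black: 227 × 9/16 = 127.6875
  chocolate: 227 × 3/16 = 42.5625
  yellow: 227 × 4/16 = 56.75
χ² = Σ (O − E)² / E
  black: (137 − 127.6875)² / 127.6875 = 0.6792
  chocolate: (53 − 42.5625)² / 42.5625 = 2.5596
  yellow: (37 − 56.75)² / 56.75 = 6.8733
χ² = 0.6792 + 2.5596 + 6.8733 = 10.1121 ≈ 10.112
Degrees of freedom = 3 − 1 = 2; critical value at α = 0.1 is 4.605.
Since 10.112 > 4.605, we reject the null hypothesis — the data do not fit the 9:3:4 ratio.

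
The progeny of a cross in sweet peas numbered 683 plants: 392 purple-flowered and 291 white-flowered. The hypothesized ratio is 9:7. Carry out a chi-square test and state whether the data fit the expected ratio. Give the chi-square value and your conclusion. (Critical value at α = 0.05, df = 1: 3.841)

0.363; consistent

The 9:7 ratio has 16 parts, so with N = 683 the expected counts are:
  purple-flowered: 683 × 9/16 = 384.1875
  white-flowered: 683 × 7/16 = 298.8125
χ² = Σ (O − E)² / E
  purple-flowered: (392 − 384.1875)² / 384.1875 = 0.1589
  white-flowered: (291 − 298.8125)² / 298.8125 = 0.2043
χ² = 0.1589 + 0.2043 = 0.3632 ≈ 0.363
Degrees of freedom = 2 − 1 = 1; critical value at α = 0.05 is 3.841.
Since 0.363 < 3.841, we fail to reject the null hypothesis — the data are consistent with the 9:7 ratio.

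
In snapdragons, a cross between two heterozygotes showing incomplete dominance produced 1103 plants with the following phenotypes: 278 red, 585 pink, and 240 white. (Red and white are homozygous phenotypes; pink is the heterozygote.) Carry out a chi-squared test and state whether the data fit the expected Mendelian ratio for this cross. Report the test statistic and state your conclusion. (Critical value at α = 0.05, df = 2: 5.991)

6.688; not consistent

With incomplete dominance, a heterozygote × heterozygote cross gives a 1:2:1 phenotypic ratio.
The 1:2:1 ratio has 4 parts, so with N = 1103 the expected counts are:
  red: 1103 × 1/4 = 275.75
  pink: 1103 × 2/4 = 551.5
  white: 1103 × 1/4 = 275.75
χ² = Σ (O − E)² / E
  red: (278 − 275.75)² / 275.75 = 0.0184
  pink: (585 − 551.5)² / 551.5 = 2.0349
  white: (240 − 275.75)² / 275.75 = 4.6349
χ² = 0.0184 + 2.0349 + 4.6349 = 6.6882 ≈ 6.688
Degrees of freedom = 3 − 1 = 2; critical value at α = 0.05 is 5.991.
Since 6.688 > 5.991, we reject the null hypothesis — the data do not fit the 1:2:1 ratio.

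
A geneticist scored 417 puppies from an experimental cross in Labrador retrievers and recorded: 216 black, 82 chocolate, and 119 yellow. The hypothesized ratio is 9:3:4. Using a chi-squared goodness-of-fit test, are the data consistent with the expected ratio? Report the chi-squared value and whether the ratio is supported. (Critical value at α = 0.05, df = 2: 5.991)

Under the 9:3:4 hypothesis (Σ ratio = 16, N = 417):
  black: 417 × 9/16 = 234.5625
  chocolate: 417 × 3/16 = 78.1875
  yellow: 417 × 4/16 = 104.25
χ² = Σ (O − E)² / E
  black: (216 − 234.5625)² / 234.5625 = 1.4690
  chocolate: (82 − 78.1875)² / 78.1875 = 0.1859
  yellow: (119 − 104.25)² / 104.25 = 2.0869
χ² = 1.4690 + 0.1859 + 2.0869 = 3.7418 ≈ 3.742
Degrees of freedom = 3 − 1 = 2; critical value at α = 0.05 is 5.991.
Since 3.742 < 5.991, we fail to reject the null hypothesis — the data are consistent with the 9:3:4 ratio.

3.742; consistent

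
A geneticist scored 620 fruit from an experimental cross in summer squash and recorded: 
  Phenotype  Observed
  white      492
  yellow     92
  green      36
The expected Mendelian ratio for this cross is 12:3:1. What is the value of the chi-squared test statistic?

Expected counts for N = 620 under a 12:3:1 ratio (total parts = 16):
  white: 620 × 12/16 = 465
  yellow: 620 × 3/16 = 116.25
  green: 620 × 1/16 = 38.75
χ² = Σ (O − E)² / E
  white: (492 − 465)² / 465 = 1.5677
  yellow: (92 − 116.25)² / 116.25 = 5.0586
  green: (36 − 38.75)² / 38.75 = 0.1952
χ² = 1.5677 + 5.0586 + 0.1952 = 6.8215 ≈ 6.822

6.822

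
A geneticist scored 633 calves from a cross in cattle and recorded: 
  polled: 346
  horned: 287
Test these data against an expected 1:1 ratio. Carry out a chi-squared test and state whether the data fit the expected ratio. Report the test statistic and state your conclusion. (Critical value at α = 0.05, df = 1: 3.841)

5.499; not consistent

Total ratio parts = 2. Expected numbers out of 633:
  polled: 633 × 1/2 = 316.5
  horned: 633 × 1/2 = 316.5
χ² = Σ (O − E)² / E
  polled: (346 − 316.5)² / 316.5 = 2.7496
  horned: (287 − 316.5)² / 316.5 = 2.7496
χ² = 2.7496 + 2.7496 = 5.4992 ≈ 5.499
Degrees of freedom = 2 − 1 = 1; critical value at α = 0.05 is 3.841.
Since 5.499 > 3.841, we reject the null hypothesis — the data do not fit the 1:1 ratio.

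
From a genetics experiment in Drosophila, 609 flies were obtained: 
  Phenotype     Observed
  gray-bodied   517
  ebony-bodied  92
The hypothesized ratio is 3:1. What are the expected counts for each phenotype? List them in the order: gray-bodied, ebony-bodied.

456.75, 152.25

Total ratio parts = 4. Expected numbers out of 609:
  gray-bodied: 609 × 3/4 = 456.75
  ebony-bodied: 609 × 1/4 = 152.25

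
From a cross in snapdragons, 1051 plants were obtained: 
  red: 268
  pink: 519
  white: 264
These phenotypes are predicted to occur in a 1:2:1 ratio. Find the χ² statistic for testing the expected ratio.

Expected counts for N = 1051 under a 1:2:1 ratio (total parts = 4):
  red: 1051 × 1/4 = 262.75
  pink: 1051 × 2/4 = 525.5
  white: 1051 × 1/4 = 262.75
χ² = Σ (O − E)² / E
  red: (268 − 262.75)² / 262.75 = 0.1049
  pink: (519 − 525.5)² / 525.5 = 0.0804
  white: (264 − 262.75)² / 262.75 = 0.0059
χ² = 0.1049 + 0.0804 + 0.0059 = 0.1912 ≈ 0.191

0.191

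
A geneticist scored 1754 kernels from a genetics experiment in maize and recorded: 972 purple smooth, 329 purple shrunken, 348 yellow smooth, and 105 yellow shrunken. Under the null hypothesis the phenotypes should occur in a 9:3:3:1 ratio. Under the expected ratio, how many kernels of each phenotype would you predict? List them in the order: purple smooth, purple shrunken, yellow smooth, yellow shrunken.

986.625, 328.875, 328.875, 109.625

Under the 9:3:3:1 hypothesis (Σ ratio = 16, N = 1754):
  purple smooth: 1754 × 9/16 = 986.625
  purple shrunken: 1754 × 3/16 = 328.875
  yellow smooth: 1754 × 3/16 = 328.875
  yellow shrunken: 1754 × 1/16 = 109.625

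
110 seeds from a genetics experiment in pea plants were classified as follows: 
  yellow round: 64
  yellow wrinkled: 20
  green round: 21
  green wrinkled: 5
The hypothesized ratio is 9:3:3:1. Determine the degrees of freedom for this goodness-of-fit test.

A goodness-of-fit test with 4 phenotype classes has df = 4 − 1 = 3.

3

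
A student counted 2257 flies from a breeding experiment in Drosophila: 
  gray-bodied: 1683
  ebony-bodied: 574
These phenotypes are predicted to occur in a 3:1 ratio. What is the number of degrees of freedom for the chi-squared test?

A goodness-of-fit test with 2 phenotype classes has df = 2 − 1 = 1.

1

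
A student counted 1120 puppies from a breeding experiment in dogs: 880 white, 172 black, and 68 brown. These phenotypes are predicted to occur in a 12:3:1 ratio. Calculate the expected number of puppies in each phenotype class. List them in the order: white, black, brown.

840, 210, 70

Under the 12:3:1 hypothesis (Σ ratio = 16, N = 1120):
  white: 1120 × 12/16 = 840
  black: 1120 × 3/16 = 210
  brown: 1120 × 1/16 = 70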